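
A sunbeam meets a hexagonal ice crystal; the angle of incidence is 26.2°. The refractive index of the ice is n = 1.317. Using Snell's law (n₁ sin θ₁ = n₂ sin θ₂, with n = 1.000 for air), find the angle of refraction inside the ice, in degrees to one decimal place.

19.6°

Snell: sin θ_r = sin θ_i / n = sin 26.2° / 1.317 = 0.4415 / 1.317 = 0.3352.
θ_r = arcsin(0.3352) = 19.59°.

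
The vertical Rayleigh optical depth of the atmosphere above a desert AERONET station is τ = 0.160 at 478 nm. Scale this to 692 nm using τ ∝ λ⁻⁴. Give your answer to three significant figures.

0.0364

τ(692 nm) = τ(478 nm) × (478/692)⁴ = 0.160 × (0.6908)⁴ = 0.160 × 0.2277 = 0.0364.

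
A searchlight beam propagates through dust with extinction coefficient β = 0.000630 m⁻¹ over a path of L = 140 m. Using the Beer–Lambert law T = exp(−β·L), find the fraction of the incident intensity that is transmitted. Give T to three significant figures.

0.916

τ = β·L = 0.000630 × 140 = 0.0882.
T = exp(−0.0882) = 0.9156.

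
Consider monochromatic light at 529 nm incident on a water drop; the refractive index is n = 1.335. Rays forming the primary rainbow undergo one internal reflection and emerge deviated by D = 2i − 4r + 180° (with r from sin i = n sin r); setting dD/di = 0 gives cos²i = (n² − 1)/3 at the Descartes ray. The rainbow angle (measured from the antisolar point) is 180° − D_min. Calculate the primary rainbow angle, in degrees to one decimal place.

cos²i = (1.78222 − 1)/3 = 0.26074; i = arccos(0.51063) = 59.294°.
sin r = sin 59.294°/1.335 = 0.64405; r = 40.094°.
D_min = 2·59.294° − 4·40.094° + 180° = 138.212°.
Rainbow angle = 180° − D_min = 41.788°.

41.8°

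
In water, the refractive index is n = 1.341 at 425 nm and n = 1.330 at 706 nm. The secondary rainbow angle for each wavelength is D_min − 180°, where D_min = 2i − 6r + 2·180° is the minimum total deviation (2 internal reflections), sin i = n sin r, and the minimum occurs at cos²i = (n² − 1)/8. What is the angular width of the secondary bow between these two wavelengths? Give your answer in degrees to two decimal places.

2.86°

At 425 nm (n = 1.341): cos²i = 0.09979 → i = 71.586°, r = 45.034°, D_min = 232.966°, rainbow angle = 52.966°.
At 706 nm (n = 1.330): cos²i = 0.09611 → i = 71.940°, r = 45.630°, D_min = 230.101°, rainbow angle = 50.101°.
Angular width = |52.966° − 50.101°| = 2.865°.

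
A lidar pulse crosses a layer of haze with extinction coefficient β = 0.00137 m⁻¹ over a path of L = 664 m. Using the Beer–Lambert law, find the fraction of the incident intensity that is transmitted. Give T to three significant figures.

τ = β·L = 0.00137 × 664 = 0.9097.
T = exp(−0.9097) = 0.4027.

0.403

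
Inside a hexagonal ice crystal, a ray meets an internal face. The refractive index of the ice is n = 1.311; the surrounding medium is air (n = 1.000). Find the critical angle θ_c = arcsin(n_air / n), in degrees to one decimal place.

sin θ_c = n_air / n = 1.000 / 1.311 = 0.7628.
θ_c = arcsin(0.7628) = 49.71°.

49.7°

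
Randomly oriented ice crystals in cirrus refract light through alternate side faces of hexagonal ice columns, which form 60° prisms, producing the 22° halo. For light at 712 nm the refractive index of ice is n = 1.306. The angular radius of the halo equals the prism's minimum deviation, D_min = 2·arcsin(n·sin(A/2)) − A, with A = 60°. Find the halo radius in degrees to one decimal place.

n·sin(A/2) = 1.306 × sin 30° = 1.306 × 0.5000 = 0.6530.
D_min = 2·arcsin(0.6530) − 60° = 2 × 40.768° − 60° = 21.536°.

21.5°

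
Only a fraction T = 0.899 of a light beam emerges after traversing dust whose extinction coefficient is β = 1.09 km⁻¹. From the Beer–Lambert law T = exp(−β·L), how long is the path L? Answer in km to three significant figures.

Beer–Lambert: T = exp(−βL) ⇒ L = −ln(T)/β = −ln(0.899)/1.09 = 0.1065/1.09 = 0.09768 km.

0.0977 km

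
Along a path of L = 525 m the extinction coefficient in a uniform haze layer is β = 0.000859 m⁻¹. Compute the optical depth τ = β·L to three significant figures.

0.451

τ = β·L = 0.000859 × 525 = 0.4510.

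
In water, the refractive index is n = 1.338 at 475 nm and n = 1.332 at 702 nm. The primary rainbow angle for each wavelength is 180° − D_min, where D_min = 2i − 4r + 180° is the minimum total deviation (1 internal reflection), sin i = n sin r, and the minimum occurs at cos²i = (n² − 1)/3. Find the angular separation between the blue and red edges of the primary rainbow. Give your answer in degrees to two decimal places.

At 475 nm (n = 1.338): cos²i = 0.26341 → i = 59.120°, r = 39.899°, D_min = 138.643°, rainbow angle = 41.357°.
At 702 nm (n = 1.332): cos²i = 0.25807 → i = 59.469°, r = 40.290°, D_min = 137.776°, rainbow angle = 42.224°.
Angular width = |41.357° − 42.224°| = 0.867°.

0.87°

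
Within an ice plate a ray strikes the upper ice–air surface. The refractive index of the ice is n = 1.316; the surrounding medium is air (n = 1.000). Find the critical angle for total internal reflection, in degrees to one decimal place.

sin θ_c = n_air / n = 1.000 / 1.316 = 0.7599.
θ_c = arcsin(0.7599) = 49.45°.

49.5°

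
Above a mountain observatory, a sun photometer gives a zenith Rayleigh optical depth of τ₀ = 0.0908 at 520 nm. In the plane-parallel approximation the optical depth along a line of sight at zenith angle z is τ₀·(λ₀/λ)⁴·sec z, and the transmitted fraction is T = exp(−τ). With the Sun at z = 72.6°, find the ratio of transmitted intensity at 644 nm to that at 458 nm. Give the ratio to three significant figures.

1.46

Airmass: sec 72.6° = 3.3440.
τ(644 nm) = 0.0908 × (520/644)⁴ × 3.3440 = 0.0908 × 0.4251 × 3.3440 = 0.1291.
τ(458 nm) = 0.0908 × (520/458)⁴ × 3.3440 = 0.0908 × 1.6617 × 3.3440 = 0.5046.
T(644)/T(458) = exp(τ_B − τ_A) = exp(0.3755) = 1.4557.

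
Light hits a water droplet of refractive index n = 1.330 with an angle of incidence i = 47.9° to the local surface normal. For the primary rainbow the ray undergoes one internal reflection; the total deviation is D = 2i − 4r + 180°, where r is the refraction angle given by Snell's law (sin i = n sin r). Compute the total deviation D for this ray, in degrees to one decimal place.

sin r = sin 47.9° / 1.330 = 0.7420/1.330 = 0.5579; r = 33.91°.
D = 2·47.9° − 4·33.91° + 180° = 95.80° − 135.64° + 180° = 140.16°.

140.2°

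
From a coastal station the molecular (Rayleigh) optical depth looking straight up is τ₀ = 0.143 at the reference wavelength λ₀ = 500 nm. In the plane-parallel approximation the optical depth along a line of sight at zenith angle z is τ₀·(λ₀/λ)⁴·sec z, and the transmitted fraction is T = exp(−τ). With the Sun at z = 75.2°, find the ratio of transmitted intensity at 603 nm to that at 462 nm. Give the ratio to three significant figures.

Airmass: sec 75.2° = 3.9147.
τ(603 nm) = 0.143 × (500/603)⁴ × 3.9147 = 0.143 × 0.4727 × 3.9147 = 0.2646.
τ(462 nm) = 0.143 × (500/462)⁴ × 3.9147 = 0.143 × 1.3719 × 3.9147 = 0.7680.
T(603)/T(462) = exp(τ_B − τ_A) = exp(0.5033) = 1.6542.

1.65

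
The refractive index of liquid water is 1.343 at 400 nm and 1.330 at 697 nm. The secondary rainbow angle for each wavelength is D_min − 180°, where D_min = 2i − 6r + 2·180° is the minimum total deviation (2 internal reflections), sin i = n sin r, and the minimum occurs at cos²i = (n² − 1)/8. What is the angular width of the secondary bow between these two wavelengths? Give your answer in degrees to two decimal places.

At 400 nm (n = 1.343): cos²i = 0.10046 → i = 71.522°, r = 44.928°, D_min = 233.478°, rainbow angle = 53.478°.
At 697 nm (n = 1.330): cos²i = 0.09611 → i = 71.940°, r = 45.630°, D_min = 230.101°, rainbow angle = 50.101°.
Angular width = |53.478° − 50.101°| = 3.377°.

3.38°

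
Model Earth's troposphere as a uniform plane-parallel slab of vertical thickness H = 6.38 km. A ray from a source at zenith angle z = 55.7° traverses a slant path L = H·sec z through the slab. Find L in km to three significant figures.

11.3 km

sec z = 1/cos 55.7° = 1.7745.
L = 6.38 × 1.7745 = 11.322 km.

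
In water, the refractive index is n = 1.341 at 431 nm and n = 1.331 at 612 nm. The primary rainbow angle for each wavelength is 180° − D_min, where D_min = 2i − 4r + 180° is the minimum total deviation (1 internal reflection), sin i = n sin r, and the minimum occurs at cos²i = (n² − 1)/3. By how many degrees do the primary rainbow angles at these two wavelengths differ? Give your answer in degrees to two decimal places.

1.44°

At 431 nm (n = 1.341): cos²i = 0.26609 → i = 58.946°, r = 39.705°, D_min = 139.071°, rainbow angle = 40.929°.
At 612 nm (n = 1.331): cos²i = 0.25719 → i = 59.527°, r = 40.356°, D_min = 137.630°, rainbow angle = 42.370°.
Angular width = |40.929° − 42.370°| = 1.441°.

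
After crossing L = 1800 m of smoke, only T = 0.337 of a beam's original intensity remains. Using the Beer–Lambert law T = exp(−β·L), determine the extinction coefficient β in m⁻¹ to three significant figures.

0.000604 m⁻¹

Beer–Lambert: T = exp(−βL) ⇒ β = −ln(T)/L = −ln(0.337)/1800 = 1.0877/1800 = 0.0006043 m⁻¹.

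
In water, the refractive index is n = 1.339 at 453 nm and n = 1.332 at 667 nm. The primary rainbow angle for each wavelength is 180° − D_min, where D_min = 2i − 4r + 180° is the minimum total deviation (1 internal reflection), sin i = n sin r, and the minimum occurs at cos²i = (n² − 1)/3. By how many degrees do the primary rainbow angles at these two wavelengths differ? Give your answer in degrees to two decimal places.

1.01°

At 453 nm (n = 1.339): cos²i = 0.26431 → i = 59.062°, r = 39.834°, D_min = 138.786°, rainbow angle = 41.214°.
At 667 nm (n = 1.332): cos²i = 0.25807 → i = 59.469°, r = 40.290°, D_min = 137.776°, rainbow angle = 42.224°.
Angular width = |41.214° − 42.224°| = 1.010°.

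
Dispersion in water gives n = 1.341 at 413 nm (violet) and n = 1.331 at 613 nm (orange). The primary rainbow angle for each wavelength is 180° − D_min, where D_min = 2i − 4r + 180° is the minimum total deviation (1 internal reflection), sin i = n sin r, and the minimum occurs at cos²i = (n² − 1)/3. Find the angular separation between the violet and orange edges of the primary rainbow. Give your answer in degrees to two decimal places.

At 413 nm (n = 1.341): cos²i = 0.26609 → i = 58.946°, r = 39.705°, D_min = 139.071°, rainbow angle = 40.929°.
At 613 nm (n = 1.331): cos²i = 0.25719 → i = 59.527°, r = 40.356°, D_min = 137.630°, rainbow angle = 42.370°.
Angular width = |40.929° − 42.370°| = 1.441°.

1.44°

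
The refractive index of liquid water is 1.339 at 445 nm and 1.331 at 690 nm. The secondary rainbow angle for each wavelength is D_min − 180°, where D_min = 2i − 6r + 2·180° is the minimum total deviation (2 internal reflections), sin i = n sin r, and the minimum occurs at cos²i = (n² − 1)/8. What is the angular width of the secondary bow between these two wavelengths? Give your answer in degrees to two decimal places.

2.09°

At 445 nm (n = 1.339): cos²i = 0.09912 → i = 71.650°, r = 45.141°, D_min = 232.451°, rainbow angle = 52.451°.
At 690 nm (n = 1.331): cos²i = 0.09645 → i = 71.907°, r = 45.575°, D_min = 230.365°, rainbow angle = 50.365°.
Angular width = |52.451° − 50.365°| = 2.086°.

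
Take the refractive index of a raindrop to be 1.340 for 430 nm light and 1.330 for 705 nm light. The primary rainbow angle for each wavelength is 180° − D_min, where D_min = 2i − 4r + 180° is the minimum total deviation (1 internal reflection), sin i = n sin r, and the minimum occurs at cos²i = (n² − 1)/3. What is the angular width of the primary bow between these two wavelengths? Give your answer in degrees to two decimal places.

1.45°

At 430 nm (n = 1.340): cos²i = 0.26520 → i = 59.004°, r = 39.770°, D_min = 138.929°, rainbow angle = 41.071°.
At 705 nm (n = 1.330): cos²i = 0.25630 → i = 59.585°, r = 40.422°, D_min = 137.484°, rainbow angle = 42.516°.
Angular width = |41.071° − 42.516°| = 1.445°.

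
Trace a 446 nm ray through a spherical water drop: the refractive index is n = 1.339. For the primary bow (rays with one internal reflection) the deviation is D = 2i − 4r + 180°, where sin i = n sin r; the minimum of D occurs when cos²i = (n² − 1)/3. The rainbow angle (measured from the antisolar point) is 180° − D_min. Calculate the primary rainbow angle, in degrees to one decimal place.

cos²i = (1.79292 − 1)/3 = 0.26431; i = arccos(0.51411) = 59.062°.
sin r = sin 59.062°/1.339 = 0.64057; r = 39.834°.
D_min = 2·59.062° − 4·39.834° + 180° = 138.786°.
Rainbow angle = 180° − D_min = 41.214°.

41.2°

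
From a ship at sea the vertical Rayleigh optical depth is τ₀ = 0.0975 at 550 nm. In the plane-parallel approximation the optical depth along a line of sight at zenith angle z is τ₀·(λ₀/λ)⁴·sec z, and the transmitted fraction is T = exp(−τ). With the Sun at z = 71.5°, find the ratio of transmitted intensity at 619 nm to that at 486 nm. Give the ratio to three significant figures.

Airmass: sec 71.5° = 3.1515.
τ(619 nm) = 0.0975 × (550/619)⁴ × 3.1515 = 0.0975 × 0.6233 × 3.1515 = 0.1915.
τ(486 nm) = 0.0975 × (550/486)⁴ × 3.1515 = 0.0975 × 1.6402 × 3.1515 = 0.5040.
T(619)/T(486) = exp(τ_B − τ_A) = exp(0.3125) = 1.3668.

1.37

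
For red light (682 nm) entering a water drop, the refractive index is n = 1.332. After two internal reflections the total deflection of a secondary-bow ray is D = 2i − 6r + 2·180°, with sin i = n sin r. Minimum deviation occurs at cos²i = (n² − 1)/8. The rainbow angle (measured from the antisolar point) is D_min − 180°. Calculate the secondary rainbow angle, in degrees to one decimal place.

50.6°

cos²i = (1.77422 − 1)/8 = 0.09678; i = arccos(0.31109) = 71.875°.
sin r = sin 71.875°/1.332 = 0.71350; r = 45.520°.
D_min = 2·71.875° − 6·45.520° + 360° = 230.628°.
Rainbow angle = D_min − 180° = 50.628°.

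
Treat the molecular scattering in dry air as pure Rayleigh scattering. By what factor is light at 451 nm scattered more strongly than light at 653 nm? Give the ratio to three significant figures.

Rayleigh scattering ∝ λ⁻⁴, so the ratio of coefficients is the inverse fourth power of the wavelength ratio.
σ(451)/σ(653) = (653/451)⁴ = (1.4479)⁴ = 4.395.

4.39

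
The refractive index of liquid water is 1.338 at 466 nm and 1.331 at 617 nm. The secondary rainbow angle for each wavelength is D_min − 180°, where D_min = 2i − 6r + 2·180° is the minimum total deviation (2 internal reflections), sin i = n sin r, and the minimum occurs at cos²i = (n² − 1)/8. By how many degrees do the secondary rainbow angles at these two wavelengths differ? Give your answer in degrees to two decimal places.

1.83°

At 466 nm (n = 1.338): cos²i = 0.09878 → i = 71.682°, r = 45.195°, D_min = 232.193°, rainbow angle = 52.193°.
At 617 nm (n = 1.331): cos²i = 0.09645 → i = 71.907°, r = 45.575°, D_min = 230.365°, rainbow angle = 50.365°.
Angular width = |52.193° − 50.365°| = 1.828°.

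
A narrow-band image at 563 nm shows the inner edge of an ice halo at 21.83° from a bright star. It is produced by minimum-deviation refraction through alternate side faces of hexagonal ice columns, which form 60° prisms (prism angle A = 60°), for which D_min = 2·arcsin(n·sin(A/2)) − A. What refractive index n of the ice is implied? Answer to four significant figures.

Rearranging: n = sin((D_min + A)/2) / sin(A/2).
(D_min + A)/2 = (21.83° + 60°)/2 = 40.915°.
n = sin 40.915° / sin 30° = 0.6549 / 0.5000 = 1.3099.

1.310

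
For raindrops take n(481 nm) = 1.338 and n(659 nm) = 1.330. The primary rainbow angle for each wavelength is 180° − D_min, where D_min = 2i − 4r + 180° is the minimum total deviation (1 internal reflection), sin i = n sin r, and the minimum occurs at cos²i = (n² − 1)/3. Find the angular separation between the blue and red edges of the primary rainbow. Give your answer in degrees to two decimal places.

At 481 nm (n = 1.338): cos²i = 0.26341 → i = 59.120°, r = 39.899°, D_min = 138.643°, rainbow angle = 41.357°.
At 659 nm (n = 1.330): cos²i = 0.25630 → i = 59.585°, r = 40.422°, D_min = 137.484°, rainbow angle = 42.516°.
Angular width = |41.357° − 42.516°| = 1.160°.

1.16°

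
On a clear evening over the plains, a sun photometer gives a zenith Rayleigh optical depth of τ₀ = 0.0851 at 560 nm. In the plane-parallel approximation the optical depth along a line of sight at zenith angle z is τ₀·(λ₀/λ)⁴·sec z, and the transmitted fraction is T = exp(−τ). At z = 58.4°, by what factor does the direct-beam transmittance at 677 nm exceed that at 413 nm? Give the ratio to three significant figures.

Airmass: sec 58.4° = 1.9084.
τ(677 nm) = 0.0851 × (560/677)⁴ × 1.9084 = 0.0851 × 0.4682 × 1.9084 = 0.0760.
τ(413 nm) = 0.0851 × (560/413)⁴ × 1.9084 = 0.0851 × 3.3803 × 1.9084 = 0.5490.
T(677)/T(413) = exp(τ_B − τ_A) = exp(0.4730) = 1.6047.

1.60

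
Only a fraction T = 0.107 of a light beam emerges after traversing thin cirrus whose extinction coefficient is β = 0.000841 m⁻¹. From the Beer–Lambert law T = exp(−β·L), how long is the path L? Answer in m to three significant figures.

2660 m

Beer–Lambert: T = exp(−βL) ⇒ L = −ln(T)/β = −ln(0.107)/0.000841 = 2.2349/0.000841 = 2657 m.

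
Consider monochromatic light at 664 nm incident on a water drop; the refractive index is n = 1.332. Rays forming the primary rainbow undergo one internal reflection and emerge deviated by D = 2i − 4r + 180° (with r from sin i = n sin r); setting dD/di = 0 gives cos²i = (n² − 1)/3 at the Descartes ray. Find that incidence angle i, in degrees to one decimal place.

59.5°

cos²i = (1.332² − 1)/3 = (1.77422 − 1)/3 = 0.25807.
cos i = 0.50801, so i = 59.469°.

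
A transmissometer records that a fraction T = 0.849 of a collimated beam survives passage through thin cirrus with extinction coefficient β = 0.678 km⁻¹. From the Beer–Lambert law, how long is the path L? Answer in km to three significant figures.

0.241 km

Beer–Lambert: T = exp(−βL) ⇒ L = −ln(T)/β = −ln(0.849)/0.678 = 0.1637/0.678 = 0.2414 km.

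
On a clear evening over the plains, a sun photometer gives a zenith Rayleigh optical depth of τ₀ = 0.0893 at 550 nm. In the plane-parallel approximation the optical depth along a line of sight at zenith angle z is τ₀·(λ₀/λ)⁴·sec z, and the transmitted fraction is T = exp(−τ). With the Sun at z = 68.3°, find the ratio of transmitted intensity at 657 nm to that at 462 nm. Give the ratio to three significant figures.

1.44

Airmass: sec 68.3° = 2.7046.
τ(657 nm) = 0.0893 × (550/657)⁴ × 2.7046 = 0.0893 × 0.4911 × 2.7046 = 0.1186.
τ(462 nm) = 0.0893 × (550/462)⁴ × 2.7046 = 0.0893 × 2.0086 × 2.7046 = 0.4851.
T(657)/T(462) = exp(τ_B − τ_A) = exp(0.3665) = 1.4427.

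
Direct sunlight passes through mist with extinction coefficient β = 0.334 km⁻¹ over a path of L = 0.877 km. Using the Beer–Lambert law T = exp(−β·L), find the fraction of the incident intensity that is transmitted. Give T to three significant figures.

0.746

τ = β·L = 0.334 × 0.877 = 0.2929.
T = exp(−0.2929) = 0.7461.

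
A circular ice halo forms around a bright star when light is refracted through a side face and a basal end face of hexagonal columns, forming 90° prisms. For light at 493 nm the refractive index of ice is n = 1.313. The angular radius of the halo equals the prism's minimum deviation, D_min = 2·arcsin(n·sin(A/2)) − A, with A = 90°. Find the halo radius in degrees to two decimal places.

46.38°

n·sin(A/2) = 1.313 × sin 45° = 1.313 × 0.7071 = 0.9284.
D_min = 2·arcsin(0.9284) − 90° = 2 × 68.192° − 90° = 46.383°.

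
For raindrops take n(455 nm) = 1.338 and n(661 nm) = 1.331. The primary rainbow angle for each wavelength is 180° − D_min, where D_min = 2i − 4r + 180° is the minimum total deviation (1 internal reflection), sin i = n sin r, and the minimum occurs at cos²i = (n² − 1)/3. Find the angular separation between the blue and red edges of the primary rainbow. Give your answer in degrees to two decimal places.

1.01°

At 455 nm (n = 1.338): cos²i = 0.26341 → i = 59.120°, r = 39.899°, D_min = 138.643°, rainbow angle = 41.357°.
At 661 nm (n = 1.331): cos²i = 0.25719 → i = 59.527°, r = 40.356°, D_min = 137.630°, rainbow angle = 42.370°.
Angular width = |41.357° − 42.370°| = 1.013°.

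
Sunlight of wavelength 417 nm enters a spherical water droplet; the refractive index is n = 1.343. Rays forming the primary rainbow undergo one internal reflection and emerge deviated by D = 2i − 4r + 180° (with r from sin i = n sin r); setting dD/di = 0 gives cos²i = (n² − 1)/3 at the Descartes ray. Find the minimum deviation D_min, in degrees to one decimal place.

139.4°

cos²i = (1.80365 − 1)/3 = 0.26788; i = arccos(0.51757) = 58.830°.
sin r = sin 58.830°/1.343 = 0.63711; r = 39.577°.
D_min = 2·58.830° − 4·39.577° + 180° = 139.354°.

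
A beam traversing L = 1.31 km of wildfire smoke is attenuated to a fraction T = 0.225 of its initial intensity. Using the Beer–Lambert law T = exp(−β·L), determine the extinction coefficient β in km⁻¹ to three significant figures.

Beer–Lambert: T = exp(−βL) ⇒ β = −ln(T)/L = −ln(0.225)/1.31 = 1.4917/1.31 = 1.139 km⁻¹.

1.14 km⁻¹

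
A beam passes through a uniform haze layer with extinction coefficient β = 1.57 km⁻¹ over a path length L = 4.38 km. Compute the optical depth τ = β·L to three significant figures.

6.88

τ = β·L = 1.57 × 4.38 = 6.8766.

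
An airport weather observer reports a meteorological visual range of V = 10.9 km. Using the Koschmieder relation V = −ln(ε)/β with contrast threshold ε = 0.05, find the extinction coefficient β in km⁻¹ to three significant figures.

0.275 km⁻¹

β = −ln(0.05) / V = 2.996 / 10.9 = 0.2748 km⁻¹.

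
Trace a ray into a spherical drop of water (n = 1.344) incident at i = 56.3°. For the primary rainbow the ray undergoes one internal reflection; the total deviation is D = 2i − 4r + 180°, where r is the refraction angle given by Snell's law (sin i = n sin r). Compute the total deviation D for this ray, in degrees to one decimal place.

sin r = sin 56.3° / 1.344 = 0.8320/1.344 = 0.6190; r = 38.24°.
D = 2·56.3° − 4·38.24° + 180° = 112.60° − 152.98° + 180° = 139.62°.

139.6°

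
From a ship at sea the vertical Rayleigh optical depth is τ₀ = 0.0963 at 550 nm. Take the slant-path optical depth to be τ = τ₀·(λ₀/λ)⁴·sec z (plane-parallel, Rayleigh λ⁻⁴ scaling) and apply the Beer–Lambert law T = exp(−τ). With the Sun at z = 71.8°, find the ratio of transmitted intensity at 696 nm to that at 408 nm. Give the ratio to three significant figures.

2.45

Airmass: sec 71.8° = 3.2017.
τ(696 nm) = 0.0963 × (550/696)⁴ × 3.2017 = 0.0963 × 0.3900 × 3.2017 = 0.1202.
τ(408 nm) = 0.0963 × (550/408)⁴ × 3.2017 = 0.0963 × 3.3023 × 3.2017 = 1.0182.
T(696)/T(408) = exp(τ_B − τ_A) = exp(0.8979) = 2.4545.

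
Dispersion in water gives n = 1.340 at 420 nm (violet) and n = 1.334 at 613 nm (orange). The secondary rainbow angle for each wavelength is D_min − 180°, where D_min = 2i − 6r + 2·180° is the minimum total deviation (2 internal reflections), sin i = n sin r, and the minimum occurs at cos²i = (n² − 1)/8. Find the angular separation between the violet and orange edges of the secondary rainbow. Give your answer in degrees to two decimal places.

1.56°

At 420 nm (n = 1.340): cos²i = 0.09945 → i = 71.618°, r = 45.088°, D_min = 232.709°, rainbow angle = 52.709°.
At 613 nm (n = 1.334): cos²i = 0.09744 → i = 71.810°, r = 45.411°, D_min = 231.153°, rainbow angle = 51.153°.
Angular width = |52.709° − 51.153°| = 1.556°.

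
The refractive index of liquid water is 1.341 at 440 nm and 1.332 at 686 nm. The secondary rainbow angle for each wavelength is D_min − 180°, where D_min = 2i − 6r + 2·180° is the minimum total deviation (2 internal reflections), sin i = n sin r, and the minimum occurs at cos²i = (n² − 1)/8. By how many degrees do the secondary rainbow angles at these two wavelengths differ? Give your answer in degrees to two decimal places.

2.34°

At 440 nm (n = 1.341): cos²i = 0.09979 → i = 71.586°, r = 45.034°, D_min = 232.966°, rainbow angle = 52.966°.
At 686 nm (n = 1.332): cos²i = 0.09678 → i = 71.875°, r = 45.520°, D_min = 230.628°, rainbow angle = 50.628°.
Angular width = |52.966° − 50.628°| = 2.337°.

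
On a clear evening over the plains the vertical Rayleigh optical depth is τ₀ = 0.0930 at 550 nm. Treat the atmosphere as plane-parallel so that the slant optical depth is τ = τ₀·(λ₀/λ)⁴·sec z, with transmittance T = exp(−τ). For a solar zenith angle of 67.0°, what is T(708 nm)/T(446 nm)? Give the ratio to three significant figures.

1.59

Airmass: sec 67.0° = 2.5593.
τ(708 nm) = 0.0930 × (550/708)⁴ × 2.5593 = 0.0930 × 0.3642 × 2.5593 = 0.0867.
τ(446 nm) = 0.0930 × (550/446)⁴ × 2.5593 = 0.0930 × 2.3127 × 2.5593 = 0.5504.
T(708)/T(446) = exp(τ_B − τ_A) = exp(0.4638) = 1.5901.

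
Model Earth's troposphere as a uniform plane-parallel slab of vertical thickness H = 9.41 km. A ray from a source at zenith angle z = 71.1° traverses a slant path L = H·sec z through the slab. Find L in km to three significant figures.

sec z = 1/cos 71.1° = 3.0872.
L = 9.41 × 3.0872 = 29.051 km.

29.1 km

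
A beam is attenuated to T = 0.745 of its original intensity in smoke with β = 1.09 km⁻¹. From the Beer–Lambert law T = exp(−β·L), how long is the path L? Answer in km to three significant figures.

Beer–Lambert: T = exp(−βL) ⇒ L = −ln(T)/β = −ln(0.745)/1.09 = 0.2944/1.09 = 0.2701 km.

0.270 km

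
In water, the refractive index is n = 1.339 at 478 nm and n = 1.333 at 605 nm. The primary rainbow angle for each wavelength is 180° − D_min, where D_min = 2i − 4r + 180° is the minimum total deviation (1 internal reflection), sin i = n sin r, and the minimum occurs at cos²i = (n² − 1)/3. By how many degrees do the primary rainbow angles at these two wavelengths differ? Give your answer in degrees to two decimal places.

0.86°

At 478 nm (n = 1.339): cos²i = 0.26431 → i = 59.062°, r = 39.834°, D_min = 138.786°, rainbow angle = 41.214°.
At 605 nm (n = 1.333): cos²i = 0.25896 → i = 59.410°, r = 40.225°, D_min = 137.922°, rainbow angle = 42.078°.
Angular width = |41.214° − 42.078°| = 0.865°.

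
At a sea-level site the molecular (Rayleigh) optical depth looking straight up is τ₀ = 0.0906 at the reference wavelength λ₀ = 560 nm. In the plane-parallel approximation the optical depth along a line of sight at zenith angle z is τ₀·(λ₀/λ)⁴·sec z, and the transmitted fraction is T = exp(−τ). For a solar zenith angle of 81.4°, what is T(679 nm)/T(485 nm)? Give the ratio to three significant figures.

2.22

Airmass: sec 81.4° = 6.6874.
τ(679 nm) = 0.0906 × (560/679)⁴ × 6.6874 = 0.0906 × 0.4627 × 6.6874 = 0.2803.
τ(485 nm) = 0.0906 × (560/485)⁴ × 6.6874 = 0.0906 × 1.7774 × 6.6874 = 1.0769.
T(679)/T(485) = exp(τ_B − τ_A) = exp(0.7966) = 2.2179.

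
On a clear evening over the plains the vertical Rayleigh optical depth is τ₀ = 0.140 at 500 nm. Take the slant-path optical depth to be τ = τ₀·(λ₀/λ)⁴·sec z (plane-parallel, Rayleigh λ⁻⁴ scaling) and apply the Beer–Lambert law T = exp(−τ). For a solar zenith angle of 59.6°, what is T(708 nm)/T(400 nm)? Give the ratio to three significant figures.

Airmass: sec 59.6° = 1.9762.
τ(708 nm) = 0.140 × (500/708)⁴ × 1.9762 = 0.140 × 0.2487 × 1.9762 = 0.0688.
τ(400 nm) = 0.140 × (500/400)⁴ × 1.9762 = 0.140 × 2.4414 × 1.9762 = 0.6754.
T(708)/T(400) = exp(τ_B − τ_A) = exp(0.6066) = 1.8342.

1.83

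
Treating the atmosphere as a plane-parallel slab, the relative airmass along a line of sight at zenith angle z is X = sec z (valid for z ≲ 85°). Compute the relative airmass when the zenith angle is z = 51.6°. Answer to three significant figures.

X = sec z = 1/cos 51.6° = 1/0.6211 = 1.6099.

1.61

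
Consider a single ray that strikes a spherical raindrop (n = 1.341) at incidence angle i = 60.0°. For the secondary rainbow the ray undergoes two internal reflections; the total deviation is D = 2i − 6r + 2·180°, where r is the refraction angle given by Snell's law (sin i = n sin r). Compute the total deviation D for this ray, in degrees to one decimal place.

sin r = sin 60.0° / 1.341 = 0.8660/1.341 = 0.6458; r = 40.23°.
D = 2·60.0° − 6·40.23° + 2·180° = 120.00° − 241.36° + 360° = 238.64°.

238.6°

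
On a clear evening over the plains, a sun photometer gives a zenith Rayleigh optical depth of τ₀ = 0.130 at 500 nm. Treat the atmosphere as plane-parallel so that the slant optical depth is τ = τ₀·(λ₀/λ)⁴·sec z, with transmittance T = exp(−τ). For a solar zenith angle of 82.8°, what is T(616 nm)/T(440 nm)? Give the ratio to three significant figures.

3.59

Airmass: sec 82.8° = 7.9787.
τ(616 nm) = 0.130 × (500/616)⁴ × 7.9787 = 0.130 × 0.4341 × 7.9787 = 0.4502.
τ(440 nm) = 0.130 × (500/440)⁴ × 7.9787 = 0.130 × 1.6675 × 7.9787 = 1.7296.
T(616)/T(440) = exp(τ_B − τ_A) = exp(1.2794) = 3.5944.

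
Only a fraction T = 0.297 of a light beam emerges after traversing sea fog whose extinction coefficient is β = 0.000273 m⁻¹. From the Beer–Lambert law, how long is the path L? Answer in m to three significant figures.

Beer–Lambert: T = exp(−βL) ⇒ L = −ln(T)/β = −ln(0.297)/0.000273 = 1.2140/0.000273 = 4447 m.

4450 m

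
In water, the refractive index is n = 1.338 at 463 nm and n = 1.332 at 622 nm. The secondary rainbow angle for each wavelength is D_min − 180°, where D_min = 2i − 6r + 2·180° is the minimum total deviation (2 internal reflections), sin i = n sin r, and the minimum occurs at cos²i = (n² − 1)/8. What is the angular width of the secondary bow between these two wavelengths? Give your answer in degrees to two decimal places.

At 463 nm (n = 1.338): cos²i = 0.09878 → i = 71.682°, r = 45.195°, D_min = 232.193°, rainbow angle = 52.193°.
At 622 nm (n = 1.332): cos²i = 0.09678 → i = 71.875°, r = 45.520°, D_min = 230.628°, rainbow angle = 50.628°.
Angular width = |52.193° − 50.628°| = 1.564°.

1.56°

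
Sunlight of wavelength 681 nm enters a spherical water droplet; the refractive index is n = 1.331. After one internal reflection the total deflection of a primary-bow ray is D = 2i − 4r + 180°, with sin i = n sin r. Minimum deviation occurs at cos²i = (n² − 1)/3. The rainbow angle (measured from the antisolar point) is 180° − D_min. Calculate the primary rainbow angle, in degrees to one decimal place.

cos²i = (1.77156 − 1)/3 = 0.25719; i = arccos(0.50714) = 59.527°.
sin r = sin 59.527°/1.331 = 0.64753; r = 40.356°.
D_min = 2·59.527° − 4·40.356° + 180° = 137.630°.
Rainbow angle = 180° − D_min = 42.370°.

42.4°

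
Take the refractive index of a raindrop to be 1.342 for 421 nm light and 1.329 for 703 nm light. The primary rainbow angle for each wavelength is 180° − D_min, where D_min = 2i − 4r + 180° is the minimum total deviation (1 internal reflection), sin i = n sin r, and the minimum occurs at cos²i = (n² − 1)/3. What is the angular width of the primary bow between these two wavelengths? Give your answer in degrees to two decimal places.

1.88°

At 421 nm (n = 1.342): cos²i = 0.26699 → i = 58.888°, r = 39.641°, D_min = 139.213°, rainbow angle = 40.787°.
At 703 nm (n = 1.329): cos²i = 0.25541 → i = 59.643°, r = 40.487°, D_min = 137.337°, rainbow angle = 42.663°.
Angular width = |40.787° − 42.663°| = 1.876°.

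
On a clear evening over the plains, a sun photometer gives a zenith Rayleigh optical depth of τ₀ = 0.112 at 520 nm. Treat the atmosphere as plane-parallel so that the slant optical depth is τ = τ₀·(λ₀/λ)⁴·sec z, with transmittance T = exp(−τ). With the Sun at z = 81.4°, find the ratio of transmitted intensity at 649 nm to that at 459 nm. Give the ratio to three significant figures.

Airmass: sec 81.4° = 6.6874.
τ(649 nm) = 0.112 × (520/649)⁴ × 6.6874 = 0.112 × 0.4121 × 6.6874 = 0.3087.
τ(459 nm) = 0.112 × (520/459)⁴ × 6.6874 = 0.112 × 1.6473 × 6.6874 = 1.2338.
T(649)/T(459) = exp(τ_B − τ_A) = exp(0.9251) = 2.5221.

2.52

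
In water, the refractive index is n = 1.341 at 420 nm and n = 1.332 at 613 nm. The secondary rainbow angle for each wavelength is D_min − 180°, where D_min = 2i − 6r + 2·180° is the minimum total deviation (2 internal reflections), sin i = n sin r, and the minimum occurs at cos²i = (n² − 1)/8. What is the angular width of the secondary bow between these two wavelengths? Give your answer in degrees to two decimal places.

At 420 nm (n = 1.341): cos²i = 0.09979 → i = 71.586°, r = 45.034°, D_min = 232.966°, rainbow angle = 52.966°.
At 613 nm (n = 1.332): cos²i = 0.09678 → i = 71.875°, r = 45.520°, D_min = 230.628°, rainbow angle = 50.628°.
Angular width = |52.966° − 50.628°| = 2.337°.

2.34°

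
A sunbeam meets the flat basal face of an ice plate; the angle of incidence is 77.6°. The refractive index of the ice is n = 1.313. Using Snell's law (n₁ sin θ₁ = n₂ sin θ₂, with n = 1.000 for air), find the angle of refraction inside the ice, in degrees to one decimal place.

Snell: sin θ_r = sin θ_i / n = sin 77.6° / 1.313 = 0.9767 / 1.313 = 0.7438.
θ_r = arcsin(0.7438) = 48.06°.

48.1°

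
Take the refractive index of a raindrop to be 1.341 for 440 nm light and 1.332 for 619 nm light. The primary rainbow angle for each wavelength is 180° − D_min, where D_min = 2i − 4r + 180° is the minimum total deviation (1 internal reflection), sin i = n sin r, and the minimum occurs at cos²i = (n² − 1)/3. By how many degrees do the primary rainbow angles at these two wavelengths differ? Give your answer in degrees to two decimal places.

1.29°

At 440 nm (n = 1.341): cos²i = 0.26609 → i = 58.946°, r = 39.705°, D_min = 139.071°, rainbow angle = 40.929°.
At 619 nm (n = 1.332): cos²i = 0.25807 → i = 59.469°, r = 40.290°, D_min = 137.776°, rainbow angle = 42.224°.
Angular width = |40.929° − 42.224°| = 1.295°.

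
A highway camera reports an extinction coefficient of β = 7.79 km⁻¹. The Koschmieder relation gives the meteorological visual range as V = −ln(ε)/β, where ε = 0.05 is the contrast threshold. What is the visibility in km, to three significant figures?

V = −ln(0.05) / 7.79 = 2.996 / 7.79 = 0.3846 km.

0.385 km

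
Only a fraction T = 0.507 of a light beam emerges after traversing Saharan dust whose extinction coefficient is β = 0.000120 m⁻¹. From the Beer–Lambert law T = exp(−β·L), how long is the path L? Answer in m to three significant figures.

5660 m

Beer–Lambert: T = exp(−βL) ⇒ L = −ln(T)/β = −ln(0.507)/0.000120 = 0.6792/0.000120 = 5660 m.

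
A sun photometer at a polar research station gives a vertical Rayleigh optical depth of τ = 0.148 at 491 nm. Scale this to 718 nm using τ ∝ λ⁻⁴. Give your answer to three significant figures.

τ(718 nm) = τ(491 nm) × (491/718)⁴ = 0.148 × (0.6838)⁴ = 0.148 × 0.2187 = 0.0324.

0.0324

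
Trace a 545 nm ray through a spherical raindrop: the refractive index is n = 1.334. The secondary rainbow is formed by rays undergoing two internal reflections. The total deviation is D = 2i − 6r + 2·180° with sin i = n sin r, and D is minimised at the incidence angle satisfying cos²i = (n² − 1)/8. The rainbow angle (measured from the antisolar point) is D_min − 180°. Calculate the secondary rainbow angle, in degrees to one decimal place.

51.2°

cos²i = (1.77956 − 1)/8 = 0.09744; i = arccos(0.31216) = 71.810°.
sin r = sin 71.810°/1.334 = 0.71217; r = 45.411°.
D_min = 2·71.810° − 6·45.411° + 360° = 231.153°.
Rainbow angle = D_min − 180° = 51.153°.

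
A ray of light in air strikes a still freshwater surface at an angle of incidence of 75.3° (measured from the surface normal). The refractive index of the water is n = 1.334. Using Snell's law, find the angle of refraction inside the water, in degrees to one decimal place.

Snell: sin θ_r = sin θ_i / n = sin 75.3° / 1.334 = 0.9673 / 1.334 = 0.7251.
θ_r = arcsin(0.7251) = 46.48°.

46.5°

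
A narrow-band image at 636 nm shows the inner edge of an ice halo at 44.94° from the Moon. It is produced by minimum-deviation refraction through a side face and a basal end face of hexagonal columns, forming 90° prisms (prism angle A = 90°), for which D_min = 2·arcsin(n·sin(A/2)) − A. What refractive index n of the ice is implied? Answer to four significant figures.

1.306

Rearranging: n = sin((D_min + A)/2) / sin(A/2).
(D_min + A)/2 = (44.94° + 90°)/2 = 67.470°.
n = sin 67.470° / sin 45° = 0.9237 / 0.7071 = 1.3063.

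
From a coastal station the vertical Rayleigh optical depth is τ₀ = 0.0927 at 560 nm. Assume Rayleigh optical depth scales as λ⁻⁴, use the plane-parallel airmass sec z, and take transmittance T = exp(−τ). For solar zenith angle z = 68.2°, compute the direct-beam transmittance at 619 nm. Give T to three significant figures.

sec 68.2° = 2.6927.
τ = 0.0927 × (560/619)⁴ × 2.6927 = 0.0927 × 0.6699 × 2.6927 = 0.1672.
T = exp(−0.1672) = 0.8460.

0.846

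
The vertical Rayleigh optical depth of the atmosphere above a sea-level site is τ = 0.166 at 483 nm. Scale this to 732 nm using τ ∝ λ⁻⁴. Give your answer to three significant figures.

0.0315

τ(732 nm) = τ(483 nm) × (483/732)⁴ = 0.166 × (0.6598)⁴ = 0.166 × 0.1896 = 0.0315.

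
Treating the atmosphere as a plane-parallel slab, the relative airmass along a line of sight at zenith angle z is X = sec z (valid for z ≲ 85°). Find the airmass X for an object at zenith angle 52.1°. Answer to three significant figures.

1.63

X = sec z = 1/cos 52.1° = 1/0.6143 = 1.6279.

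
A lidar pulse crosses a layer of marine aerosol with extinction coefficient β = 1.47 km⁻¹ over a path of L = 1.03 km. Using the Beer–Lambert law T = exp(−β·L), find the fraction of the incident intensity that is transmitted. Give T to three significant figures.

0.220

τ = β·L = 1.47 × 1.03 = 1.5141.
T = exp(−1.5141) = 0.2200.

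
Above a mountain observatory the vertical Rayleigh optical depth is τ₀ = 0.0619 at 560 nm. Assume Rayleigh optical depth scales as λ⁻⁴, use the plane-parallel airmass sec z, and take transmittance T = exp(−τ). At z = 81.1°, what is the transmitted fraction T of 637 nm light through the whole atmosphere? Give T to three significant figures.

sec 81.1° = 6.4637.
τ = 0.0619 × (560/637)⁴ × 6.4637 = 0.0619 × 0.5973 × 6.4637 = 0.2390.
T = exp(−0.2390) = 0.7874.

0.787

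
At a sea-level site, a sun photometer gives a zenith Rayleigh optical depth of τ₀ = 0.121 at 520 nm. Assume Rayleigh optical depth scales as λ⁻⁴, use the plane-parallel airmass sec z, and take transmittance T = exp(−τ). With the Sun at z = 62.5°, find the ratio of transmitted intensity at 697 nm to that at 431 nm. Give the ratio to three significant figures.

Airmass: sec 62.5° = 2.1657.
τ(697 nm) = 0.121 × (520/697)⁴ × 2.1657 = 0.121 × 0.3098 × 2.1657 = 0.0812.
τ(431 nm) = 0.121 × (520/431)⁴ × 2.1657 = 0.121 × 2.1189 × 2.1657 = 0.5552.
T(697)/T(431) = exp(τ_B − τ_A) = exp(0.4741) = 1.6065.

1.61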